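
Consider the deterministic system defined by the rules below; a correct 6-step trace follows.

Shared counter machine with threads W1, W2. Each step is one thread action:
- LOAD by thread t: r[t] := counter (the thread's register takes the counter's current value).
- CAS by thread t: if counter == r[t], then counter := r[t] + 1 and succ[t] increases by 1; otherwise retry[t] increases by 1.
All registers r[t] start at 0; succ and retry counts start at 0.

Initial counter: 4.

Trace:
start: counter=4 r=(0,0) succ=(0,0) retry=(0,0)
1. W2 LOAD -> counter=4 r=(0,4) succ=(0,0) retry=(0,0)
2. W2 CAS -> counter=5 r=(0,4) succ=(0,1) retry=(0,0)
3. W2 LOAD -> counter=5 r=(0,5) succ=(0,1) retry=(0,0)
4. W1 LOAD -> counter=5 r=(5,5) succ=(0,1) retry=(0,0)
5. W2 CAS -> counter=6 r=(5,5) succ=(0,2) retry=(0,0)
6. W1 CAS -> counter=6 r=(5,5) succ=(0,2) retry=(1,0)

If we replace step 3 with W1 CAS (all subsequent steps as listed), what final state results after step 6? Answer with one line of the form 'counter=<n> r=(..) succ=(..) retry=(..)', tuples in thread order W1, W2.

counter=6 r=(5,4) succ=(1,1) retry=(1,1)

(re-executing from step 3 with the substitution; state before step 3: counter=5 r=(0,4) succ=(0,1) retry=(0,0))
3. W1 CAS -> counter=5 r=(0,4) succ=(0,1) retry=(1,0)
4. W1 LOAD -> counter=5 r=(5,4) succ=(0,1) retry=(1,0)
5. W2 CAS -> counter=5 r=(5,4) succ=(0,1) retry=(1,1)
6. W1 CAS -> counter=6 r=(5,4) succ=(1,1) retry=(1,1)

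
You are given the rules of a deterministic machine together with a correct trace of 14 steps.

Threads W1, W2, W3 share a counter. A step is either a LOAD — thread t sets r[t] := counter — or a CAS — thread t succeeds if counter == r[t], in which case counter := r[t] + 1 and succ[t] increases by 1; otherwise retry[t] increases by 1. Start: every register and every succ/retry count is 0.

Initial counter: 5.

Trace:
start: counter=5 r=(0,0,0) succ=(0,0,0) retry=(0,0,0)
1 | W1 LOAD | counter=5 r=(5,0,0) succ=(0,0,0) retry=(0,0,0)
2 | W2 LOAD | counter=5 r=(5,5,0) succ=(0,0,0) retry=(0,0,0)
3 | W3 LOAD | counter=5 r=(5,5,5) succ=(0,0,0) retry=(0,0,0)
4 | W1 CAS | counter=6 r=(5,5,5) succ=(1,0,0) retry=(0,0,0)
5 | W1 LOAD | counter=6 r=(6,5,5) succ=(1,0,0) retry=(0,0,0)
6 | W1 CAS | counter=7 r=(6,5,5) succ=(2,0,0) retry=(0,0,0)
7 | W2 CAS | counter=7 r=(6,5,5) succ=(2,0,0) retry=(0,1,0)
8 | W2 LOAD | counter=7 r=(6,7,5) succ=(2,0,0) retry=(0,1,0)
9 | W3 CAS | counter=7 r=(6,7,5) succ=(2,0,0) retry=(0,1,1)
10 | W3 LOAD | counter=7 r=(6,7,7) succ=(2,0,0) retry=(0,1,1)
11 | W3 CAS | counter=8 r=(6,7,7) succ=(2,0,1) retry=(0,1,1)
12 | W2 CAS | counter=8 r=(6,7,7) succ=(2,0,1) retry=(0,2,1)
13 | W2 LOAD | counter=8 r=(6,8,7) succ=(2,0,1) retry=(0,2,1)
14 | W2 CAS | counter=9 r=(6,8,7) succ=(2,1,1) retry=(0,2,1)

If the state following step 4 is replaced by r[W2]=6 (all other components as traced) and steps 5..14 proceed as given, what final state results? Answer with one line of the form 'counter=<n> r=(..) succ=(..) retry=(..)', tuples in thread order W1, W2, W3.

state after step 4 := counter=6 r=(5,6,5) succ=(1,0,0) retry=(0,0,0)
5 | W1 LOAD | counter=6 r=(6,6,5) succ=(1,0,0) retry=(0,0,0)
6 | W1 CAS | counter=7 r=(6,6,5) succ=(2,0,0) retry=(0,0,0)
7 | W2 CAS | counter=7 r=(6,6,5) succ=(2,0,0) retry=(0,1,0)
8 | W2 LOAD | counter=7 r=(6,7,5) succ=(2,0,0) retry=(0,1,0)
9 | W3 CAS | counter=7 r=(6,7,5) succ=(2,0,0) retry=(0,1,1)
10 | W3 LOAD | counter=7 r=(6,7,7) succ=(2,0,0) retry=(0,1,1)
11 | W3 CAS | counter=8 r=(6,7,7) succ=(2,0,1) retry=(0,1,1)
12 | W2 CAS | counter=8 r=(6,7,7) succ=(2,0,1) retry=(0,2,1)
13 | W2 LOAD | counter=8 r=(6,8,7) succ=(2,0,1) retry=(0,2,1)
14 | W2 CAS | counter=9 r=(6,8,7) succ=(2,1,1) retry=(0,2,1)

counter=9 r=(6,8,7) succ=(2,1,1) retry=(0,2,1)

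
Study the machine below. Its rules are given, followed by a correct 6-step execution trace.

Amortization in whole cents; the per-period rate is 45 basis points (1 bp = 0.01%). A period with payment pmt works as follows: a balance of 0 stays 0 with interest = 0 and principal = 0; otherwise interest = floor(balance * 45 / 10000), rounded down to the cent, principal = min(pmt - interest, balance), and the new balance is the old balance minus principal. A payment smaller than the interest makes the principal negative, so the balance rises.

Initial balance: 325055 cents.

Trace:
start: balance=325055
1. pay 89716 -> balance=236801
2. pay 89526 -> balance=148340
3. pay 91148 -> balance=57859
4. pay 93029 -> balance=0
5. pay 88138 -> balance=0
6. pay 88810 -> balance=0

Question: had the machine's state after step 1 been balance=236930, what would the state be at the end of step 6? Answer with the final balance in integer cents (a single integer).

state after step 1 := balance=236930
2. pay 89526 -> balance=148470
3. pay 91148 -> balance=57990
4. pay 93029 -> balance=0
5. pay 88138 -> balance=0
6. pay 88810 -> balance=0

0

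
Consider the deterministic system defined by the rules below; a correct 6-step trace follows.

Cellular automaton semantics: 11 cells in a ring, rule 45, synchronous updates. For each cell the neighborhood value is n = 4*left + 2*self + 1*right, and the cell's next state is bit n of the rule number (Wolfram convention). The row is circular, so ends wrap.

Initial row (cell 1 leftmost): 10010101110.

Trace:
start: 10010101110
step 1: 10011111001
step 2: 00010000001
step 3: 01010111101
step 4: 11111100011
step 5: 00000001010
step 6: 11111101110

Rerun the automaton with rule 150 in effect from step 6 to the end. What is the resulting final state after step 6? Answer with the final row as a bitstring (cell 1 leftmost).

(re-executing step 6 under rule 150; state before step 6: 00000001010)
step 6: 00000011011

00000011011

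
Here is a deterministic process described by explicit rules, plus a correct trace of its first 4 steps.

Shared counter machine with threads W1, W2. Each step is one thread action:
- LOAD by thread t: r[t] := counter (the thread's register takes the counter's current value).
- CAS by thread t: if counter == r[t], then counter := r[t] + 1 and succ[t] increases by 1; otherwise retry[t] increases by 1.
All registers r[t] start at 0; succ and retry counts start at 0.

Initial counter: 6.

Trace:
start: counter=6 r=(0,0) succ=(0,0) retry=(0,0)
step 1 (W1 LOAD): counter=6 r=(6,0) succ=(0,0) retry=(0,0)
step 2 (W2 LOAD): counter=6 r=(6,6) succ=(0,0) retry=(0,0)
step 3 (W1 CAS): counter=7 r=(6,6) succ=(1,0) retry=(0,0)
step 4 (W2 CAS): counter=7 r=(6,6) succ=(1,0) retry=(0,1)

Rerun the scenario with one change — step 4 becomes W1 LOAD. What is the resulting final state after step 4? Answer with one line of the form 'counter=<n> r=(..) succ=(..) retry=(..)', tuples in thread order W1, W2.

(re-executing from step 4 with the substitution; state before step 4: counter=7 r=(6,6) succ=(1,0) retry=(0,0))
step 4 (W1 LOAD): counter=7 r=(7,6) succ=(1,0) retry=(0,0)

counter=7 r=(7,6) succ=(1,0) retry=(0,0)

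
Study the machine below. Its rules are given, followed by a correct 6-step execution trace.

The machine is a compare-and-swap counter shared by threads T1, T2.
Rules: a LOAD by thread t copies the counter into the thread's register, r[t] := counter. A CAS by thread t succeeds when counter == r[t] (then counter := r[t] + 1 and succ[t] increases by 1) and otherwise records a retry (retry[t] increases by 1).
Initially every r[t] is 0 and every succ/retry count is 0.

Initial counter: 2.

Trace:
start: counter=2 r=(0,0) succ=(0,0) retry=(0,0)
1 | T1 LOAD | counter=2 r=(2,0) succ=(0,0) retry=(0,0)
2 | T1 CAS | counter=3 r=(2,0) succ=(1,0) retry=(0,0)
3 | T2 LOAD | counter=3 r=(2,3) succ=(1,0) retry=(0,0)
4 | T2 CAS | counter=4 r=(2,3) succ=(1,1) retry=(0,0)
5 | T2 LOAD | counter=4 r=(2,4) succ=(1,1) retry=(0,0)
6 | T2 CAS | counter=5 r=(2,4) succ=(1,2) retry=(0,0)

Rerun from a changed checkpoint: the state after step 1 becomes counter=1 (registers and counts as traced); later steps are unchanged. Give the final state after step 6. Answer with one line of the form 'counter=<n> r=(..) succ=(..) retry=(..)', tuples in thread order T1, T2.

counter=3 r=(2,2) succ=(0,2) retry=(1,0)

state after step 1 := counter=1 r=(2,0) succ=(0,0) retry=(0,0)
2 | T1 CAS | counter=1 r=(2,0) succ=(0,0) retry=(1,0)
3 | T2 LOAD | counter=1 r=(2,1) succ=(0,0) retry=(1,0)
4 | T2 CAS | counter=2 r=(2,1) succ=(0,1) retry=(1,0)
5 | T2 LOAD | counter=2 r=(2,2) succ=(0,1) retry=(1,0)
6 | T2 CAS | counter=3 r=(2,2) succ=(0,2) retry=(1,0)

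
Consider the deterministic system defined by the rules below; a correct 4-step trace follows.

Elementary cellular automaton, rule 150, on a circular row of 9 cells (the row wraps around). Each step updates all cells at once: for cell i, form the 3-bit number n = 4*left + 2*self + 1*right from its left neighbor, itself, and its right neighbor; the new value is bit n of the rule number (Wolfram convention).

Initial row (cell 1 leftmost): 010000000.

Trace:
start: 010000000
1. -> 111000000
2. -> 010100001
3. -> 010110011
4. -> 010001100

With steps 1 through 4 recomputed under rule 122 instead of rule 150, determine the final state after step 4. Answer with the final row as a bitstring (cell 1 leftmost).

010101101

(re-executing steps 1..4 under rule 122; state before step 1: 010000000)
1. -> 101000000
2. -> 010100001
3. -> 101010010
4. -> 010101101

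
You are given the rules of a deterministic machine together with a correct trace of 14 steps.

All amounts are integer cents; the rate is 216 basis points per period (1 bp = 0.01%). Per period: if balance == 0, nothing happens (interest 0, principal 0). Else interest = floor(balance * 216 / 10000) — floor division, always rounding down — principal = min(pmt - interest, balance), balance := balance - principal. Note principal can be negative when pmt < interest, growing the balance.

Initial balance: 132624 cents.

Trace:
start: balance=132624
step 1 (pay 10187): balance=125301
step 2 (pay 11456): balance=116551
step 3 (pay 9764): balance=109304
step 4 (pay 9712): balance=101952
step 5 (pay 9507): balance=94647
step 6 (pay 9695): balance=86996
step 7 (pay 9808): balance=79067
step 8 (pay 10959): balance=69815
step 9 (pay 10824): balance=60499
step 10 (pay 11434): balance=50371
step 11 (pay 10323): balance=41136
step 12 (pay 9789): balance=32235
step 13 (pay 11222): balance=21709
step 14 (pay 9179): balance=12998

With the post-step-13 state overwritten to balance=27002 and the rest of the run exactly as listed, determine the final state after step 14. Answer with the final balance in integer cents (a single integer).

state after step 13 := balance=27002
step 14 (pay 9179): balance=18406

18406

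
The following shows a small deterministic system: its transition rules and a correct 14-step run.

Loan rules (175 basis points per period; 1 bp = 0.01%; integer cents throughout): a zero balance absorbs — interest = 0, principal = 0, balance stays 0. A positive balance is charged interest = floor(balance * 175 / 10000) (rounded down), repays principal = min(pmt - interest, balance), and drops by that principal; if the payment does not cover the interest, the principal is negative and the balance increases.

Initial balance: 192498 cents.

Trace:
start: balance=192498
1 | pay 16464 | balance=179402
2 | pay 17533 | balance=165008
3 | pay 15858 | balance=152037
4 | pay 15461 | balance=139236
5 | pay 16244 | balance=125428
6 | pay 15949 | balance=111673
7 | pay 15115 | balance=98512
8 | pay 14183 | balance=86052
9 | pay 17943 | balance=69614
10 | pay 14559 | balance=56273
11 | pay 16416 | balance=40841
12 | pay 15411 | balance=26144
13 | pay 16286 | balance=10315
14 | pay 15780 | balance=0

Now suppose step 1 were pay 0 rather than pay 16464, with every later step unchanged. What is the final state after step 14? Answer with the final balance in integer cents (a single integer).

15346

(re-executing from step 1 with the substitution; state before step 1: balance=192498)
1 | pay 0 | balance=195866
2 | pay 17533 | balance=181760
3 | pay 15858 | balance=169082
4 | pay 15461 | balance=156579
5 | pay 16244 | balance=143075
6 | pay 15949 | balance=129629
7 | pay 15115 | balance=116782
8 | pay 14183 | balance=104642
9 | pay 17943 | balance=88530
10 | pay 14559 | balance=75520
11 | pay 16416 | balance=60425
12 | pay 15411 | balance=46071
13 | pay 16286 | balance=30591
14 | pay 15780 | balance=15346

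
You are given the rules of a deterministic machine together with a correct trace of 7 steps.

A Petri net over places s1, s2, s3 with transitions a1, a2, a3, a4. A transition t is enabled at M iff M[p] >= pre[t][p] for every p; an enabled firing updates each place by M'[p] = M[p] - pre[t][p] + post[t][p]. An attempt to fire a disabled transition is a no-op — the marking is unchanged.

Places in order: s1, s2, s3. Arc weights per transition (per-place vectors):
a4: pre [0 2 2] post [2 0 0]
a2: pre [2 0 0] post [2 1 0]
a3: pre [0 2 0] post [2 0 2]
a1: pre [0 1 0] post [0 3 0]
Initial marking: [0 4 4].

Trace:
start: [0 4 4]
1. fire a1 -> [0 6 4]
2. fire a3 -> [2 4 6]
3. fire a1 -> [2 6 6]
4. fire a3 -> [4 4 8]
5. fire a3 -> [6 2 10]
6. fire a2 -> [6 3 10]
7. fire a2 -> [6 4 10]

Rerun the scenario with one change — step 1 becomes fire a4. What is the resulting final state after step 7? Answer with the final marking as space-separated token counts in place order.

4 2 4

(re-executing from step 1 with the substitution; state before step 1: [0 4 4])
1. fire a4 -> [2 2 2]
2. fire a3 -> [4 0 4]
3. fire a1 -> [4 0 4]
4. fire a3 -> [4 0 4]
5. fire a3 -> [4 0 4]
6. fire a2 -> [4 1 4]
7. fire a2 -> [4 2 4]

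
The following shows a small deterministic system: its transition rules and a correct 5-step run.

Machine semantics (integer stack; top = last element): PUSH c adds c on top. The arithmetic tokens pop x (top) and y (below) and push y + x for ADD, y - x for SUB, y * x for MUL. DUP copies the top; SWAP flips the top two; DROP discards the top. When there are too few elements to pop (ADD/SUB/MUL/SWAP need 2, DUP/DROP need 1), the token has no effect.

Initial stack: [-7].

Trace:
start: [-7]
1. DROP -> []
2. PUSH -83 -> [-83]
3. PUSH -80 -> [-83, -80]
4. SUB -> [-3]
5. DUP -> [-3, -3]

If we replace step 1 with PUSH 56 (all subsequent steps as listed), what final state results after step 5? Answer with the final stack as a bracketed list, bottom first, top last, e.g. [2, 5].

(re-executing from step 1 with the substitution; state before step 1: [-7])
1. PUSH 56 -> [-7, 56]
2. PUSH -83 -> [-7, 56, -83]
3. PUSH -80 -> [-7, 56, -83, -80]
4. SUB -> [-7, 56, -3]
5. DUP -> [-7, 56, -3, -3]

[-7, 56, -3, -3]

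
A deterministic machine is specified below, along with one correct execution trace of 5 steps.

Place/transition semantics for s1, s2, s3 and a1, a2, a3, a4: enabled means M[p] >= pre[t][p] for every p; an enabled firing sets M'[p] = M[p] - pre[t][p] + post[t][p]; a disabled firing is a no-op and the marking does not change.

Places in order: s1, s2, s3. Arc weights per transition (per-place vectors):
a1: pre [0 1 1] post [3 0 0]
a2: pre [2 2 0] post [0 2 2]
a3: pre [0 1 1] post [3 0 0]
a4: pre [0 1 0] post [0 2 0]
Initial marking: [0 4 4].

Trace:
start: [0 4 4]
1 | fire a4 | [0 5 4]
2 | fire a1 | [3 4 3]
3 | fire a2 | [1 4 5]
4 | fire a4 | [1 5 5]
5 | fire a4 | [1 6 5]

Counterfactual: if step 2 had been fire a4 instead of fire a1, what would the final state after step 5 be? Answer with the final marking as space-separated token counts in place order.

(re-executing from step 2 with the substitution; state before step 2: [0 5 4])
2 | fire a4 | [0 6 4]
3 | fire a2 | [0 6 4]
4 | fire a4 | [0 7 4]
5 | fire a4 | [0 8 4]

0 8 4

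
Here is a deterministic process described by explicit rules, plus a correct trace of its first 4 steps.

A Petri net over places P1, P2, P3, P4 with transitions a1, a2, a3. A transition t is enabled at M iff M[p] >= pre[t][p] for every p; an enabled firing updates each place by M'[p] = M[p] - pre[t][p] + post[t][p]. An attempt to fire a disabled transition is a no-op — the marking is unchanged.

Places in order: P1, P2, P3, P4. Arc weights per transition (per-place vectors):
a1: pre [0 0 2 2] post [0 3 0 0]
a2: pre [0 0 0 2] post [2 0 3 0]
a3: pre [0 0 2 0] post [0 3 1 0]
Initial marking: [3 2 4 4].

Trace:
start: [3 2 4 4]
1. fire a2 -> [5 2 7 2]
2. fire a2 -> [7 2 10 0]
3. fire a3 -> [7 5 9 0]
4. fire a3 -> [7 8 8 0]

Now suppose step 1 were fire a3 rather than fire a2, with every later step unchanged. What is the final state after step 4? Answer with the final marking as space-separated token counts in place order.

(re-executing from step 1 with the substitution; state before step 1: [3 2 4 4])
1. fire a3 -> [3 5 3 4]
2. fire a2 -> [5 5 6 2]
3. fire a3 -> [5 8 5 2]
4. fire a3 -> [5 11 4 2]

5 11 4 2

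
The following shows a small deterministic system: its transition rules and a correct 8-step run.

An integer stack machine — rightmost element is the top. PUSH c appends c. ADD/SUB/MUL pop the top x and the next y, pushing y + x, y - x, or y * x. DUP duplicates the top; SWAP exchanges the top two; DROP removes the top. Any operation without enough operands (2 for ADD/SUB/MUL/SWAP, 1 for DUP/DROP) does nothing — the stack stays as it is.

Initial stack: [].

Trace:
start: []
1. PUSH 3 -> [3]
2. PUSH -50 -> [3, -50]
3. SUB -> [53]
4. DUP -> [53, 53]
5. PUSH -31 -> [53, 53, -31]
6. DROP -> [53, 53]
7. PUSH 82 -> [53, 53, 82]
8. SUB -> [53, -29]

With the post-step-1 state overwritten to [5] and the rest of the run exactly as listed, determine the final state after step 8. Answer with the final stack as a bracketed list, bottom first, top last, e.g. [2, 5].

state after step 1 := [5]
2. PUSH -50 -> [5, -50]
3. SUB -> [55]
4. DUP -> [55, 55]
5. PUSH -31 -> [55, 55, -31]
6. DROP -> [55, 55]
7. PUSH 82 -> [55, 55, 82]
8. SUB -> [55, -27]

[55, -27]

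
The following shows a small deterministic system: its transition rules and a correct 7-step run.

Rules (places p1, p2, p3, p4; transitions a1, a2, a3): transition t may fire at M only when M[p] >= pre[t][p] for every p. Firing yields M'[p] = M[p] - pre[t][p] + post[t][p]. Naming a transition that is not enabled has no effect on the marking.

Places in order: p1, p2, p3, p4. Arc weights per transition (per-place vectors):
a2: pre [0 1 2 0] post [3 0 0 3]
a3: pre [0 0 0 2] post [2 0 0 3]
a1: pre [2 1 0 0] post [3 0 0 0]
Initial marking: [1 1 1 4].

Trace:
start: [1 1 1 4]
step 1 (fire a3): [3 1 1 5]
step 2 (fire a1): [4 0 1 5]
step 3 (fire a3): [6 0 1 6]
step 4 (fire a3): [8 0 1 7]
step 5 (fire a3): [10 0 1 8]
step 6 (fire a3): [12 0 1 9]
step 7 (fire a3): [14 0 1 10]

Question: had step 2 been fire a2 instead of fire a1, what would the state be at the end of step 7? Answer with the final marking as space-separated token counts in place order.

13 1 1 10

(re-executing from step 2 with the substitution; state before step 2: [3 1 1 5])
step 2 (fire a2): [3 1 1 5]
step 3 (fire a3): [5 1 1 6]
step 4 (fire a3): [7 1 1 7]
step 5 (fire a3): [9 1 1 8]
step 6 (fire a3): [11 1 1 9]
step 7 (fire a3): [13 1 1 10]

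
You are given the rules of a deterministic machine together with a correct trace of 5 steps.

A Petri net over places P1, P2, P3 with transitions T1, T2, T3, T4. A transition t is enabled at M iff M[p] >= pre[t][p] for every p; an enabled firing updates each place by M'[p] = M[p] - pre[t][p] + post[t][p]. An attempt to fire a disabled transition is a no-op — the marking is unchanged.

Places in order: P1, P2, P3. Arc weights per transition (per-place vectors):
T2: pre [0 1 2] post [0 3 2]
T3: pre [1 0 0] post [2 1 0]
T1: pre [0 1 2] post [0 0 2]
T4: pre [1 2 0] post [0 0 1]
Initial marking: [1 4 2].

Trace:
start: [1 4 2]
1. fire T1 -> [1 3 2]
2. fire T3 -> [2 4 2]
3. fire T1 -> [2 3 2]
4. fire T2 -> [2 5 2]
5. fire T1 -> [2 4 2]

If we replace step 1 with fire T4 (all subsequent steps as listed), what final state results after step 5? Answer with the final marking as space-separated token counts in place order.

0 2 3

(re-executing from step 1 with the substitution; state before step 1: [1 4 2])
1. fire T4 -> [0 2 3]
2. fire T3 -> [0 2 3]
3. fire T1 -> [0 1 3]
4. fire T2 -> [0 3 3]
5. fire T1 -> [0 2 3]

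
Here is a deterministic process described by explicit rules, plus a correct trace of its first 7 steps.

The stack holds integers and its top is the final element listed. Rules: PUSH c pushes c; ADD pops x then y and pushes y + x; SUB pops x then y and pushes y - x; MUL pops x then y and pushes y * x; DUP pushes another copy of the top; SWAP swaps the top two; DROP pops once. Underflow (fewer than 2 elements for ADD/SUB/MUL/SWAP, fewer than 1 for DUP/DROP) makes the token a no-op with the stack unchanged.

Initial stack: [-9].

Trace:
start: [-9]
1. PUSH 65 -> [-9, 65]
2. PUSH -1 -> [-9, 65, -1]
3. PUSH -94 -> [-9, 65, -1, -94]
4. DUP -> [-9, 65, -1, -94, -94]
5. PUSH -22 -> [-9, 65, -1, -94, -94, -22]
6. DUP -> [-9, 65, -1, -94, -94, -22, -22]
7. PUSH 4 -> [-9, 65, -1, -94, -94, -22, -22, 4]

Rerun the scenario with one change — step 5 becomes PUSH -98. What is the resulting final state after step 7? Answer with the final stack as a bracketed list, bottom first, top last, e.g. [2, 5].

[-9, 65, -1, -94, -94, -98, -98, 4]

(re-executing from step 5 with the substitution; state before step 5: [-9, 65, -1, -94, -94])
5. PUSH -98 -> [-9, 65, -1, -94, -94, -98]
6. DUP -> [-9, 65, -1, -94, -94, -98, -98]
7. PUSH 4 -> [-9, 65, -1, -94, -94, -98, -98, 4]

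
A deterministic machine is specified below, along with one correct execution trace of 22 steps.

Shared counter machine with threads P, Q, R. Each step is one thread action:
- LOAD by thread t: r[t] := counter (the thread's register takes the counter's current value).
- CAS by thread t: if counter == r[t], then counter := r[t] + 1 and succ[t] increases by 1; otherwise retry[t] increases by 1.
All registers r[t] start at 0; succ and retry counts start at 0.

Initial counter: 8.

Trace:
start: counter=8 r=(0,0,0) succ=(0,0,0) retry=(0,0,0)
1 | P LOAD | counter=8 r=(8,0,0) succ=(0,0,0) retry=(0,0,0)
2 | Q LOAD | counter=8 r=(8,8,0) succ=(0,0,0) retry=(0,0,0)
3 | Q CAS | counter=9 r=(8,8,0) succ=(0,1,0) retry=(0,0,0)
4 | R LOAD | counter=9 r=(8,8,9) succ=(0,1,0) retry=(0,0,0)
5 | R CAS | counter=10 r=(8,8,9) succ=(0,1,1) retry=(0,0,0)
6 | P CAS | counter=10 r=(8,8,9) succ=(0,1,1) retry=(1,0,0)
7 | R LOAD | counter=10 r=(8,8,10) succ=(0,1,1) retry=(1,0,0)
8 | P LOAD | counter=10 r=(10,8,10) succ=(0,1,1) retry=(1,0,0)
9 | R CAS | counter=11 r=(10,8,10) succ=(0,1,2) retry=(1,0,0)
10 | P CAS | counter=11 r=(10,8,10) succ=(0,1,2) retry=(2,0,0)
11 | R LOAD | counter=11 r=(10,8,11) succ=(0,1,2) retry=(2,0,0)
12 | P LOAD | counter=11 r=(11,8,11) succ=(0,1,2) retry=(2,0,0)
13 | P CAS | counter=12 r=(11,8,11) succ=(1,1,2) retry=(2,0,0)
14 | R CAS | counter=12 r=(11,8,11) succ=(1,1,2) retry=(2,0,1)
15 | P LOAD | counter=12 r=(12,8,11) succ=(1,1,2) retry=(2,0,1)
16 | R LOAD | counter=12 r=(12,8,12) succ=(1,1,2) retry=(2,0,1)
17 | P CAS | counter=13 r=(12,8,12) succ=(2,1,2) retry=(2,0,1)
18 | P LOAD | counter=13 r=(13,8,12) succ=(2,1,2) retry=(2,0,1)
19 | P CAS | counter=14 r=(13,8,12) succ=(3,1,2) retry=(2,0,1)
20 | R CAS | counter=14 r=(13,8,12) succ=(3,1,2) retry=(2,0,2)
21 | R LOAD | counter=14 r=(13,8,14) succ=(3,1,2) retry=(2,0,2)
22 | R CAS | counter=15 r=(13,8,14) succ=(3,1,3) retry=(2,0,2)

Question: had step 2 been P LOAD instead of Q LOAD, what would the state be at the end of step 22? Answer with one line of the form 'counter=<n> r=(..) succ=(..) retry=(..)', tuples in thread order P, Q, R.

(re-executing from step 2 with the substitution; state before step 2: counter=8 r=(8,0,0) succ=(0,0,0) retry=(0,0,0))
2 | P LOAD | counter=8 r=(8,0,0) succ=(0,0,0) retry=(0,0,0)
3 | Q CAS | counter=8 r=(8,0,0) succ=(0,0,0) retry=(0,1,0)
4 | R LOAD | counter=8 r=(8,0,8) succ=(0,0,0) retry=(0,1,0)
5 | R CAS | counter=9 r=(8,0,8) succ=(0,0,1) retry=(0,1,0)
6 | P CAS | counter=9 r=(8,0,8) succ=(0,0,1) retry=(1,1,0)
7 | R LOAD | counter=9 r=(8,0,9) succ=(0,0,1) retry=(1,1,0)
8 | P LOAD | counter=9 r=(9,0,9) succ=(0,0,1) retry=(1,1,0)
9 | R CAS | counter=10 r=(9,0,9) succ=(0,0,2) retry=(1,1,0)
10 | P CAS | counter=10 r=(9,0,9) succ=(0,0,2) retry=(2,1,0)
11 | R LOAD | counter=10 r=(9,0,10) succ=(0,0,2) retry=(2,1,0)
12 | P LOAD | counter=10 r=(10,0,10) succ=(0,0,2) retry=(2,1,0)
13 | P CAS | counter=11 r=(10,0,10) succ=(1,0,2) retry=(2,1,0)
14 | R CAS | counter=11 r=(10,0,10) succ=(1,0,2) retry=(2,1,1)
15 | P LOAD | counter=11 r=(11,0,10) succ=(1,0,2) retry=(2,1,1)
16 | R LOAD | counter=11 r=(11,0,11) succ=(1,0,2) retry=(2,1,1)
17 | P CAS | counter=12 r=(11,0,11) succ=(2,0,2) retry=(2,1,1)
18 | P LOAD | counter=12 r=(12,0,11) succ=(2,0,2) retry=(2,1,1)
19 | P CAS | counter=13 r=(12,0,11) succ=(3,0,2) retry=(2,1,1)
20 | R CAS | counter=13 r=(12,0,11) succ=(3,0,2) retry=(2,1,2)
21 | R LOAD | counter=13 r=(12,0,13) succ=(3,0,2) retry=(2,1,2)
22 | R CAS | counter=14 r=(12,0,13) succ=(3,0,3) retry=(2,1,2)

counter=14 r=(12,0,13) succ=(3,0,3) retry=(2,1,2)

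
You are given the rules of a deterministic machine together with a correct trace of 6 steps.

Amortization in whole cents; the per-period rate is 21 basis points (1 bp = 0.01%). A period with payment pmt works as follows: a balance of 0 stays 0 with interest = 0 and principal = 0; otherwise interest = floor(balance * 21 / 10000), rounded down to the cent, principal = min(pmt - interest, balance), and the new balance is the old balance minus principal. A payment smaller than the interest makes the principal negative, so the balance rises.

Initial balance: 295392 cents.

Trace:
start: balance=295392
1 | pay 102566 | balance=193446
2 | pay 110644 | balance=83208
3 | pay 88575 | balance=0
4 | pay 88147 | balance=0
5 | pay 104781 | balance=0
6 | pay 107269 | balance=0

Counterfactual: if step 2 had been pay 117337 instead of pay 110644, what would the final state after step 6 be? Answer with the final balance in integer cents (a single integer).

0

(re-executing from step 2 with the substitution; state before step 2: balance=193446)
2 | pay 117337 | balance=76515
3 | pay 88575 | balance=0
4 | pay 88147 | balance=0
5 | pay 104781 | balance=0
6 | pay 107269 | balance=0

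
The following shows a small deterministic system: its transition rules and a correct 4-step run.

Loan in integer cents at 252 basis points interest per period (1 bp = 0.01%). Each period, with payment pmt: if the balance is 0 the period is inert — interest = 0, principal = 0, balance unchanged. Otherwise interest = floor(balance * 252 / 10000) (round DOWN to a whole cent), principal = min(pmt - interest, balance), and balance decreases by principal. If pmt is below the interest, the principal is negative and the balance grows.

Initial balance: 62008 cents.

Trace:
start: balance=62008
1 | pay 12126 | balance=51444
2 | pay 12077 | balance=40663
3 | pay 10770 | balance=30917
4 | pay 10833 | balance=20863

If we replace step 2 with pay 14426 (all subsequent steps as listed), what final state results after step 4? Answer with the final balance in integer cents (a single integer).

(re-executing from step 2 with the substitution; state before step 2: balance=51444)
2 | pay 14426 | balance=38314
3 | pay 10770 | balance=28509
4 | pay 10833 | balance=18394

18394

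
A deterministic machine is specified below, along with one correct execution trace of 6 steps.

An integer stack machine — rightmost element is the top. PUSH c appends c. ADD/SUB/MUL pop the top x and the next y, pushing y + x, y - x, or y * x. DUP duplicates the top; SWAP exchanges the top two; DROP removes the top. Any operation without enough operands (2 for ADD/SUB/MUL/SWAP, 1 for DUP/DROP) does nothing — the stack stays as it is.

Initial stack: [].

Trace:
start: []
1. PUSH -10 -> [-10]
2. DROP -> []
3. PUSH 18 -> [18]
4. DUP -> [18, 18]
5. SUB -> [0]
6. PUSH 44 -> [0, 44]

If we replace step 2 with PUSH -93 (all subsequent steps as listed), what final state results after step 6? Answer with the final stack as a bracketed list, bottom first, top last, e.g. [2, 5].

[-10, -93, 0, 44]

(re-executing from step 2 with the substitution; state before step 2: [-10])
2. PUSH -93 -> [-10, -93]
3. PUSH 18 -> [-10, -93, 18]
4. DUP -> [-10, -93, 18, 18]
5. SUB -> [-10, -93, 0]
6. PUSH 44 -> [-10, -93, 0, 44]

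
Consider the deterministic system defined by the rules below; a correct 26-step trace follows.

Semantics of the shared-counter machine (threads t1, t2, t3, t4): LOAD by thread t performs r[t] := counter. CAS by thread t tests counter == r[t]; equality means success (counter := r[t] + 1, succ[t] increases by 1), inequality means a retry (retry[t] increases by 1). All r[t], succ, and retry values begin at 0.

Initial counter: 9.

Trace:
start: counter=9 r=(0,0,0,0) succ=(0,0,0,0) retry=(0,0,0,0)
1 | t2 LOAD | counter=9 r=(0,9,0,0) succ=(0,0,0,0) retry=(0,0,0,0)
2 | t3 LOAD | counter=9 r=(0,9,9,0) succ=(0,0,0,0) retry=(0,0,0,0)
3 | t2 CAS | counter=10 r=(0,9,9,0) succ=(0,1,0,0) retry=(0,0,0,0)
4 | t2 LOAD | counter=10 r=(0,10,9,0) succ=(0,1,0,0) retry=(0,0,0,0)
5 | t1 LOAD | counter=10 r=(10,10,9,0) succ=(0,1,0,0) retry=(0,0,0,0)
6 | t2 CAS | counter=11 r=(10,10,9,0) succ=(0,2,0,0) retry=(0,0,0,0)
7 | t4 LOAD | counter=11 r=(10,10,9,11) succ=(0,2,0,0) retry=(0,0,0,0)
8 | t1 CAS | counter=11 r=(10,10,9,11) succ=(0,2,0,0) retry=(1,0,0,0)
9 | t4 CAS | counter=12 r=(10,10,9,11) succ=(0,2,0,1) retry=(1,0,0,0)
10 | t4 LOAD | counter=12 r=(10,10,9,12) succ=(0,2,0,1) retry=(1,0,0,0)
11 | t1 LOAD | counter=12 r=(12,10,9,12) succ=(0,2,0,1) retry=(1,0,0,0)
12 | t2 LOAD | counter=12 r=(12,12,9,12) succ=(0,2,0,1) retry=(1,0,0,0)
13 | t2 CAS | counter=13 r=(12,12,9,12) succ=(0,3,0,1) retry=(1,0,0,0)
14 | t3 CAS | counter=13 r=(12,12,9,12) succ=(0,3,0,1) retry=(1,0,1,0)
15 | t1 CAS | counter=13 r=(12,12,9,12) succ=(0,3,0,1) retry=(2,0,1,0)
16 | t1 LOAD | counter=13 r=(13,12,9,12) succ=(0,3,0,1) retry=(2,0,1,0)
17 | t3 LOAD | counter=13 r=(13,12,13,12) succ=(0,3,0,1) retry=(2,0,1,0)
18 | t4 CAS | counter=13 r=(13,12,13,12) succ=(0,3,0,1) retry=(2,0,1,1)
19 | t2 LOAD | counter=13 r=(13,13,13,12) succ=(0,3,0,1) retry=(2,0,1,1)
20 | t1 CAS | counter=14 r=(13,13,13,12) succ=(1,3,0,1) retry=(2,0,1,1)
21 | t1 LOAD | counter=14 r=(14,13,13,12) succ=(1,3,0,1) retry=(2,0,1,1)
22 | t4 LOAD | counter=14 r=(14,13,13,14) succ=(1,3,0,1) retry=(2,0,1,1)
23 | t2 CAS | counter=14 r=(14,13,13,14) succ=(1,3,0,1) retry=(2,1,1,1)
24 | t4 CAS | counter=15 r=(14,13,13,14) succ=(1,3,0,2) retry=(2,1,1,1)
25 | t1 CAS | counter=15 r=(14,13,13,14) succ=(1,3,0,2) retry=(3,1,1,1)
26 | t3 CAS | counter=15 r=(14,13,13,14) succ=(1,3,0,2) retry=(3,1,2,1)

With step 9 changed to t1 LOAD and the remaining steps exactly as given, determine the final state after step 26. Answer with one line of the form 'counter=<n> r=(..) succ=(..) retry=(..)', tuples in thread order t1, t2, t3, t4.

counter=14 r=(13,12,12,13) succ=(1,3,0,1) retry=(3,1,2,1)

(re-executing from step 9 with the substitution; state before step 9: counter=11 r=(10,10,9,11) succ=(0,2,0,0) retry=(1,0,0,0))
9 | t1 LOAD | counter=11 r=(11,10,9,11) succ=(0,2,0,0) retry=(1,0,0,0)
10 | t4 LOAD | counter=11 r=(11,10,9,11) succ=(0,2,0,0) retry=(1,0,0,0)
11 | t1 LOAD | counter=11 r=(11,10,9,11) succ=(0,2,0,0) retry=(1,0,0,0)
12 | t2 LOAD | counter=11 r=(11,11,9,11) succ=(0,2,0,0) retry=(1,0,0,0)
13 | t2 CAS | counter=12 r=(11,11,9,11) succ=(0,3,0,0) retry=(1,0,0,0)
14 | t3 CAS | counter=12 r=(11,11,9,11) succ=(0,3,0,0) retry=(1,0,1,0)
15 | t1 CAS | counter=12 r=(11,11,9,11) succ=(0,3,0,0) retry=(2,0,1,0)
16 | t1 LOAD | counter=12 r=(12,11,9,11) succ=(0,3,0,0) retry=(2,0,1,0)
17 | t3 LOAD | counter=12 r=(12,11,12,11) succ=(0,3,0,0) retry=(2,0,1,0)
18 | t4 CAS | counter=12 r=(12,11,12,11) succ=(0,3,0,0) retry=(2,0,1,1)
19 | t2 LOAD | counter=12 r=(12,12,12,11) succ=(0,3,0,0) retry=(2,0,1,1)
20 | t1 CAS | counter=13 r=(12,12,12,11) succ=(1,3,0,0) retry=(2,0,1,1)
21 | t1 LOAD | counter=13 r=(13,12,12,11) succ=(1,3,0,0) retry=(2,0,1,1)
22 | t4 LOAD | counter=13 r=(13,12,12,13) succ=(1,3,0,0) retry=(2,0,1,1)
23 | t2 CAS | counter=13 r=(13,12,12,13) succ=(1,3,0,0) retry=(2,1,1,1)
24 | t4 CAS | counter=14 r=(13,12,12,13) succ=(1,3,0,1) retry=(2,1,1,1)
25 | t1 CAS | counter=14 r=(13,12,12,13) succ=(1,3,0,1) retry=(3,1,1,1)
26 | t3 CAS | counter=14 r=(13,12,12,13) succ=(1,3,0,1) retry=(3,1,2,1)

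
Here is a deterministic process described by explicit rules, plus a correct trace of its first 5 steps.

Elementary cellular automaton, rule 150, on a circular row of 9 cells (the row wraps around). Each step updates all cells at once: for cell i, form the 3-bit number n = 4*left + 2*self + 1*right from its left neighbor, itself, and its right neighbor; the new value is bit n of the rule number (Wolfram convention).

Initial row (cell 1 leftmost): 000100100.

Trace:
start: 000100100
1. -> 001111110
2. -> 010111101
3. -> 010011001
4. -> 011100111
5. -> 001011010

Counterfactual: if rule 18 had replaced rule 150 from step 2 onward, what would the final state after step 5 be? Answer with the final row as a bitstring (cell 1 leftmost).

000011000

(re-executing steps 2..5 under rule 18; state before step 2: 001111110)
2. -> 010000001
3. -> 001000010
4. -> 010100101
5. -> 000011000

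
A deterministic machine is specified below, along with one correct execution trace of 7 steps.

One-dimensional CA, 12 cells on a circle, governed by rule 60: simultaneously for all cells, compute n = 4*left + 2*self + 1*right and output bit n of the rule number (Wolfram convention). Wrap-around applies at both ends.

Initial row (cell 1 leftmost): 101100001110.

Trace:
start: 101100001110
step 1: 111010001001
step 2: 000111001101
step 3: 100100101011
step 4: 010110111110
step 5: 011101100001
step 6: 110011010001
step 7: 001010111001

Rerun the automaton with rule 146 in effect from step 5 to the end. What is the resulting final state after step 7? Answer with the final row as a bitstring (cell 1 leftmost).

(re-executing steps 5..7 under rule 146; state before step 5: 010110111110)
step 5: 100000011101
step 6: 010000101000
step 7: 101001000100

101001000100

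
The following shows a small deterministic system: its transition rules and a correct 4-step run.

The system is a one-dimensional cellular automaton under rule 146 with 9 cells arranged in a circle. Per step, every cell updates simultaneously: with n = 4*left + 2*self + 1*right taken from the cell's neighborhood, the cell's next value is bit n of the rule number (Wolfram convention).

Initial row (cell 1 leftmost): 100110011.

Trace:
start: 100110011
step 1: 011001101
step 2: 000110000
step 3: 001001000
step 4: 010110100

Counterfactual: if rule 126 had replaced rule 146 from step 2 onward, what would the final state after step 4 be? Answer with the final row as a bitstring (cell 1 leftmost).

000000000

(re-executing steps 2..4 under rule 126; state before step 2: 011001101)
step 2: 111111111
step 3: 000000000
step 4: 000000000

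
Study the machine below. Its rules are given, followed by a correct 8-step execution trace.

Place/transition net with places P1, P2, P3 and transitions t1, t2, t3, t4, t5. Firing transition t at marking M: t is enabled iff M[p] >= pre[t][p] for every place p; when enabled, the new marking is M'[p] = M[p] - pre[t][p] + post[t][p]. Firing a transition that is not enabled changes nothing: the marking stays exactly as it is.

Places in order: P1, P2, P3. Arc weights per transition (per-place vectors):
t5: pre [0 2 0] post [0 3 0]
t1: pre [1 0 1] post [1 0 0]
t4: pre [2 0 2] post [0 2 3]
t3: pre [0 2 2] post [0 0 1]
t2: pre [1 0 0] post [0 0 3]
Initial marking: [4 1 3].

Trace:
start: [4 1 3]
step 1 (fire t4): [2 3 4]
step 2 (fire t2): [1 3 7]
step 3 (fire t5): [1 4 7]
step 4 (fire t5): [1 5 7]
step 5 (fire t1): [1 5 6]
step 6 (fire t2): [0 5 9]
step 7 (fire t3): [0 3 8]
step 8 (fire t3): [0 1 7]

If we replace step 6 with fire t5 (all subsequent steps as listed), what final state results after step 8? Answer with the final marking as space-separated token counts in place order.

(re-executing from step 6 with the substitution; state before step 6: [1 5 6])
step 6 (fire t5): [1 6 6]
step 7 (fire t3): [1 4 5]
step 8 (fire t3): [1 2 4]

1 2 4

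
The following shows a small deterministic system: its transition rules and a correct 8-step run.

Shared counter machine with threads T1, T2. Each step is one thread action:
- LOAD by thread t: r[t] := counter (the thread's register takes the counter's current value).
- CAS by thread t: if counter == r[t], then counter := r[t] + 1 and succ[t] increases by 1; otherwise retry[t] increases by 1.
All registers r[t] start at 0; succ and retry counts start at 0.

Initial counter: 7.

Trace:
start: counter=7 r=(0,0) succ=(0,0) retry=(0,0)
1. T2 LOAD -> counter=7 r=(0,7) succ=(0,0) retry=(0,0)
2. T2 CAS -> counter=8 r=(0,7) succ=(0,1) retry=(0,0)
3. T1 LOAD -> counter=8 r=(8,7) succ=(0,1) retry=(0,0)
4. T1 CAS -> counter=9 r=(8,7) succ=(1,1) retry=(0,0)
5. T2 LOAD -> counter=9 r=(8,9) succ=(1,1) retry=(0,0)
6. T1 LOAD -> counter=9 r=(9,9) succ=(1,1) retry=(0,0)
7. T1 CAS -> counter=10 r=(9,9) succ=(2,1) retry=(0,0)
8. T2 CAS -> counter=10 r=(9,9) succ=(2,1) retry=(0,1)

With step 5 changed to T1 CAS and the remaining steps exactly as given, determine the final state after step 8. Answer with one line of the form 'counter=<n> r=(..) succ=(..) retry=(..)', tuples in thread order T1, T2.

(re-executing from step 5 with the substitution; state before step 5: counter=9 r=(8,7) succ=(1,1) retry=(0,0))
5. T1 CAS -> counter=9 r=(8,7) succ=(1,1) retry=(1,0)
6. T1 LOAD -> counter=9 r=(9,7) succ=(1,1) retry=(1,0)
7. T1 CAS -> counter=10 r=(9,7) succ=(2,1) retry=(1,0)
8. T2 CAS -> counter=10 r=(9,7) succ=(2,1) retry=(1,1)

counter=10 r=(9,7) succ=(2,1) retry=(1,1)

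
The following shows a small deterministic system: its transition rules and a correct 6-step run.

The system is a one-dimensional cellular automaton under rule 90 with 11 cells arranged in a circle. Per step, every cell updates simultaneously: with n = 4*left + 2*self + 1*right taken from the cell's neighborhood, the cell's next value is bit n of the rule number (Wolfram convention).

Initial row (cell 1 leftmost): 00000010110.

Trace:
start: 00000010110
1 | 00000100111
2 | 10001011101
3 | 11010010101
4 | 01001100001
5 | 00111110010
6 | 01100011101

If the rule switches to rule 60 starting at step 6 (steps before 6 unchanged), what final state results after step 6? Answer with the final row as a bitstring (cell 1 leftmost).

(re-executing step 6 under rule 60; state before step 6: 00111110010)
6 | 00100001011

00100001011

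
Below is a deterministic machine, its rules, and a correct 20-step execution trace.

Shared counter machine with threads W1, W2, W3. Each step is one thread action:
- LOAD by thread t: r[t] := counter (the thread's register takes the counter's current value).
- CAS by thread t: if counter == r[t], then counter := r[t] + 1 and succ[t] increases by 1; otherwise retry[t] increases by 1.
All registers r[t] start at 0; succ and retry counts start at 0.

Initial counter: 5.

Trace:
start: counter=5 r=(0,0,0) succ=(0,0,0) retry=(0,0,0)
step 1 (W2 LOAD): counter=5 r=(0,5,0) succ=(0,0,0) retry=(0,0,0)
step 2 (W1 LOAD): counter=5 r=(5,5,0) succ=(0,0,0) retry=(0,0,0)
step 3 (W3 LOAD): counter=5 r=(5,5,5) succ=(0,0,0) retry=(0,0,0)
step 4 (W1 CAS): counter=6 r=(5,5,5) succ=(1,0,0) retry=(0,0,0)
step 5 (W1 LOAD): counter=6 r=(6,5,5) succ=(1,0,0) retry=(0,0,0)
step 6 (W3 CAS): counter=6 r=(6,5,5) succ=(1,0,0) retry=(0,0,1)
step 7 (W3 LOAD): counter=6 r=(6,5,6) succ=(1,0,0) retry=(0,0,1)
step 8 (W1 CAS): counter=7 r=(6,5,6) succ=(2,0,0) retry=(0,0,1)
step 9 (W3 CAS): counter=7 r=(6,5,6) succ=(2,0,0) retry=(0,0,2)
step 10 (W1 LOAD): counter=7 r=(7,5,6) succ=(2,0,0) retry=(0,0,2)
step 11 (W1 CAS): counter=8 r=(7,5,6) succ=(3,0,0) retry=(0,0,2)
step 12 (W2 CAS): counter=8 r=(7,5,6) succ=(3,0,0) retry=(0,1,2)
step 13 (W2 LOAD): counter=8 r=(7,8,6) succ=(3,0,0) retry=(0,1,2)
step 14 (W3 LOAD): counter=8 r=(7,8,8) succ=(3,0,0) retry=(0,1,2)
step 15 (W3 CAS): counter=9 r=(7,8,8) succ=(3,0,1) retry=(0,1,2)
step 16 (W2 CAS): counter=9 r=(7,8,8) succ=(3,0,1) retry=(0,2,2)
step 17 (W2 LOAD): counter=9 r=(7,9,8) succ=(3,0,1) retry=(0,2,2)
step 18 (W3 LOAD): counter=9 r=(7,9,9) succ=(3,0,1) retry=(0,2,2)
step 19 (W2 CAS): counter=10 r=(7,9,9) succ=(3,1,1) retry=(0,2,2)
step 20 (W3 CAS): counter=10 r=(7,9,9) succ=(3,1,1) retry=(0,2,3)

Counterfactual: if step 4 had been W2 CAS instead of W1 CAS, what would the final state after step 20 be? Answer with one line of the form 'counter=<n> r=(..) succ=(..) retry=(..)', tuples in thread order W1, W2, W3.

counter=10 r=(7,9,9) succ=(2,2,1) retry=(0,2,3)

(re-executing from step 4 with the substitution; state before step 4: counter=5 r=(5,5,5) succ=(0,0,0) retry=(0,0,0))
step 4 (W2 CAS): counter=6 r=(5,5,5) succ=(0,1,0) retry=(0,0,0)
step 5 (W1 LOAD): counter=6 r=(6,5,5) succ=(0,1,0) retry=(0,0,0)
step 6 (W3 CAS): counter=6 r=(6,5,5) succ=(0,1,0) retry=(0,0,1)
step 7 (W3 LOAD): counter=6 r=(6,5,6) succ=(0,1,0) retry=(0,0,1)
step 8 (W1 CAS): counter=7 r=(6,5,6) succ=(1,1,0) retry=(0,0,1)
step 9 (W3 CAS): counter=7 r=(6,5,6) succ=(1,1,0) retry=(0,0,2)
step 10 (W1 LOAD): counter=7 r=(7,5,6) succ=(1,1,0) retry=(0,0,2)
step 11 (W1 CAS): counter=8 r=(7,5,6) succ=(2,1,0) retry=(0,0,2)
step 12 (W2 CAS): counter=8 r=(7,5,6) succ=(2,1,0) retry=(0,1,2)
step 13 (W2 LOAD): counter=8 r=(7,8,6) succ=(2,1,0) retry=(0,1,2)
step 14 (W3 LOAD): counter=8 r=(7,8,8) succ=(2,1,0) retry=(0,1,2)
step 15 (W3 CAS): counter=9 r=(7,8,8) succ=(2,1,1) retry=(0,1,2)
step 16 (W2 CAS): counter=9 r=(7,8,8) succ=(2,1,1) retry=(0,2,2)
step 17 (W2 LOAD): counter=9 r=(7,9,8) succ=(2,1,1) retry=(0,2,2)
step 18 (W3 LOAD): counter=9 r=(7,9,9) succ=(2,1,1) retry=(0,2,2)
step 19 (W2 CAS): counter=10 r=(7,9,9) succ=(2,2,1) retry=(0,2,2)
step 20 (W3 CAS): counter=10 r=(7,9,9) succ=(2,2,1) retry=(0,2,3)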